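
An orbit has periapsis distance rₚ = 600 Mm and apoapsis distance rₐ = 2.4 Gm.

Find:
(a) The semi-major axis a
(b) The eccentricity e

Convert to SI: rₚ = 600 Mm = 6e+08 m; rₐ = 2.4 Gm = 2.4e+09 m.
(a) a = (rₚ + rₐ) / 2 = (6e+08 + 2.4e+09) / 2 ≈ 1.5e+09 m = 1.5 Gm.
(b) e = (rₐ − rₚ) / (rₐ + rₚ) = (2.4e+09 − 6e+08) / (2.4e+09 + 6e+08) ≈ 0.6.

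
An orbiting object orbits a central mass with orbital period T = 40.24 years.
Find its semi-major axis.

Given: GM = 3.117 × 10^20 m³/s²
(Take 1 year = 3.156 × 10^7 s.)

Convert to SI: T = 40.24 years = 1.26997e+09 s.
Invert Kepler's third law: a = (GM · T² / (4π²))^(1/3).
Substituting T = 1.26997e+09 s and GM = 3.117e+20 m³/s²:
a = (3.117e+20 · (1.26997e+09)² / (4π²))^(1/3) m
a ≈ 2.335e+12 m = 2.335 × 10^12 m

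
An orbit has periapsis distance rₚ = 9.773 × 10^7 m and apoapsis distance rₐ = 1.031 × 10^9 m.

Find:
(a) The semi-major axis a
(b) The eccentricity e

(a) a = (rₚ + rₐ) / 2 = (9.773e+07 + 1.031e+09) / 2 ≈ 5.644e+08 m = 5.644 × 10^8 m.
(b) e = (rₐ − rₚ) / (rₐ + rₚ) = (1.031e+09 − 9.773e+07) / (1.031e+09 + 9.773e+07) ≈ 0.8268.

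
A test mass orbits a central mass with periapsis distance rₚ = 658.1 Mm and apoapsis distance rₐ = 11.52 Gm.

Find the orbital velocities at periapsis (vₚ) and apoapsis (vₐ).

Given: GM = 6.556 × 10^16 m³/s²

Convert to SI: rₚ = 658.1 Mm = 6.581e+08 m; rₐ = 11.52 Gm = 1.152e+10 m.
Use the vis-viva equation v² = GM(2/r − 1/a) with a = (rₚ + rₐ)/2 = (6.581e+08 + 1.152e+10)/2 = 6.08905e+09 m.
vₚ = √(GM · (2/rₚ − 1/a)) = √(6.556e+16 · (2/6.581e+08 − 1/6.08905e+09)) m/s ≈ 1.373e+04 m/s = 13.73 km/s.
vₐ = √(GM · (2/rₐ − 1/a)) = √(6.556e+16 · (2/1.152e+10 − 1/6.08905e+09)) m/s ≈ 784.3 m/s = 784.3 m/s.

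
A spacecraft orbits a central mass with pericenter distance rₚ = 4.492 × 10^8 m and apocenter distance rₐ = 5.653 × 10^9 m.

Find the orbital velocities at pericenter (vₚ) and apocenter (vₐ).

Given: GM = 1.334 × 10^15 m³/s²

Use the vis-viva equation v² = GM(2/r − 1/a) with a = (rₚ + rₐ)/2 = (4.492e+08 + 5.653e+09)/2 = 3.0511e+09 m.
vₚ = √(GM · (2/rₚ − 1/a)) = √(1.334e+15 · (2/4.492e+08 − 1/3.0511e+09)) m/s ≈ 2346 m/s = 2.346 km/s.
vₐ = √(GM · (2/rₐ − 1/a)) = √(1.334e+15 · (2/5.653e+09 − 1/3.0511e+09)) m/s ≈ 186.4 m/s = 186.4 m/s.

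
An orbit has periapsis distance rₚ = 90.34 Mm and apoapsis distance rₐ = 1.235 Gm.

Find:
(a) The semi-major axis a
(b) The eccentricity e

Convert to SI: rₚ = 90.34 Mm = 9.034e+07 m; rₐ = 1.235 Gm = 1.235e+09 m.
(a) a = (rₚ + rₐ) / 2 = (9.034e+07 + 1.235e+09) / 2 ≈ 6.627e+08 m = 662.7 Mm.
(b) e = (rₐ − rₚ) / (rₐ + rₚ) = (1.235e+09 − 9.034e+07) / (1.235e+09 + 9.034e+07) ≈ 0.8637.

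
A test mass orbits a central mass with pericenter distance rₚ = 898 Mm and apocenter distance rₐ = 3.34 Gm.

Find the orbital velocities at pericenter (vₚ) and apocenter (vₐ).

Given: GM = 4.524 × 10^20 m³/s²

Convert to SI: rₚ = 898 Mm = 8.98e+08 m; rₐ = 3.34 Gm = 3.34e+09 m.
Use the vis-viva equation v² = GM(2/r − 1/a) with a = (rₚ + rₐ)/2 = (8.98e+08 + 3.34e+09)/2 = 2.119e+09 m.
vₚ = √(GM · (2/rₚ − 1/a)) = √(4.524e+20 · (2/8.98e+08 − 1/2.119e+09)) m/s ≈ 8.911e+05 m/s = 891.1 km/s.
vₐ = √(GM · (2/rₐ − 1/a)) = √(4.524e+20 · (2/3.34e+09 − 1/2.119e+09)) m/s ≈ 2.396e+05 m/s = 239.6 km/s.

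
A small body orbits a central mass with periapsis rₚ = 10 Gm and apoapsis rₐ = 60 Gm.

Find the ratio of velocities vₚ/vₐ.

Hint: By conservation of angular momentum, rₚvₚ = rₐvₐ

Convert to SI: rₚ = 10 Gm = 1e+10 m; rₐ = 60 Gm = 6e+10 m.
Conservation of angular momentum gives rₚvₚ = rₐvₐ, so vₚ/vₐ = rₐ/rₚ.
vₚ/vₐ = 6e+10 / 1e+10 ≈ 6.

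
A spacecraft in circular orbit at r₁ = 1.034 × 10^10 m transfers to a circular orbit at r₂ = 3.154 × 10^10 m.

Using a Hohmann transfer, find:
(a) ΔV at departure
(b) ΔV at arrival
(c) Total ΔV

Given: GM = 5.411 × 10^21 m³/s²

Transfer semi-major axis: a_t = (r₁ + r₂)/2 = (1.034e+10 + 3.154e+10)/2 = 2.094e+10 m.
Circular speeds: v₁ = √(GM/r₁) = 723400 m/s, v₂ = √(GM/r₂) = 414198 m/s.
Transfer speeds (vis-viva v² = GM(2/r − 1/a_t)): v₁ᵗ = 887812 m/s, v₂ᵗ = 291058 m/s.
(a) ΔV₁ = |v₁ᵗ − v₁| ≈ 1.644e+05 m/s = 164.4 km/s.
(b) ΔV₂ = |v₂ − v₂ᵗ| ≈ 1.231e+05 m/s = 123.1 km/s.
(c) ΔV_total = ΔV₁ + ΔV₂ ≈ 2.876e+05 m/s = 287.6 km/s.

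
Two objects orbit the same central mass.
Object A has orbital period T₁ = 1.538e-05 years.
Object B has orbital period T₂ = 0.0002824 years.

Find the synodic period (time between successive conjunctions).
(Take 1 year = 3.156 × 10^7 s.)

Convert to SI: T₁ = 1.538e-05 years = 485.393 s; T₂ = 0.0002824 years = 8912.54 s.
T_syn = |T₁ · T₂ / (T₁ − T₂)|.
T_syn = |485.393 · 8912.54 / (485.393 − 8912.54)| s ≈ 513.4 s = 1.627e-05 years.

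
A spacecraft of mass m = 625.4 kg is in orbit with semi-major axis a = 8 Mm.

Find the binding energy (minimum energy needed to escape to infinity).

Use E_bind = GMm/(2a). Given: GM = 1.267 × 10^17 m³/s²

Convert to SI: a = 8 Mm = 8e+06 m.
Total orbital energy is E = −GMm/(2a); binding energy is E_bind = −E = GMm/(2a).
E_bind = 1.267e+17 · 625.4 / (2 · 8e+06) J ≈ 4.952e+12 J = 4.952 TJ.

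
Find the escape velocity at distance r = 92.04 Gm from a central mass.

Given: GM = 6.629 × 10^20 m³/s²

Convert to SI: r = 92.04 Gm = 9.204e+10 m.
Escape velocity comes from setting total energy to zero: ½v² − GM/r = 0 ⇒ v_esc = √(2GM / r).
v_esc = √(2 · 6.629e+20 / 9.204e+10) m/s ≈ 1.2e+05 m/s = 120 km/s.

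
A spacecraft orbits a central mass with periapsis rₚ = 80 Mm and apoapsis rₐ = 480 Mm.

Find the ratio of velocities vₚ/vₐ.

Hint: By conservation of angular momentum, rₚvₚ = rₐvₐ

Convert to SI: rₚ = 80 Mm = 8e+07 m; rₐ = 480 Mm = 4.8e+08 m.
Conservation of angular momentum gives rₚvₚ = rₐvₐ, so vₚ/vₐ = rₐ/rₚ.
vₚ/vₐ = 4.8e+08 / 8e+07 ≈ 6.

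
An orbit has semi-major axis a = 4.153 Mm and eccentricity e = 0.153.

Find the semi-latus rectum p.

Convert to SI: a = 4.153 Mm = 4.153e+06 m.
p = a (1 − e²).
p = 4.153e+06 · (1 − (0.153)²) = 4.153e+06 · 0.976591 ≈ 4.056e+06 m = 4.056 Mm.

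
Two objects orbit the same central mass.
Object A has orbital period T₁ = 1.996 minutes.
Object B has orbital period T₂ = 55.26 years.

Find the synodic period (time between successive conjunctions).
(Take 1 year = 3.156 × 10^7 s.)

Convert to SI: T₁ = 1.996 minutes = 119.76 s; T₂ = 55.26 years = 1.74401e+09 s.
T_syn = |T₁ · T₂ / (T₁ − T₂)|.
T_syn = |119.76 · 1.74401e+09 / (119.76 − 1.74401e+09)| s ≈ 119.8 s = 1.996 minutes.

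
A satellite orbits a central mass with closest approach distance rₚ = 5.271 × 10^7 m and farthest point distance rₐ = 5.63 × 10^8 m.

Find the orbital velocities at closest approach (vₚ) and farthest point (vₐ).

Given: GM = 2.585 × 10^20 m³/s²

Use the vis-viva equation v² = GM(2/r − 1/a) with a = (rₚ + rₐ)/2 = (5.271e+07 + 5.63e+08)/2 = 3.07855e+08 m.
vₚ = √(GM · (2/rₚ − 1/a)) = √(2.585e+20 · (2/5.271e+07 − 1/3.07855e+08)) m/s ≈ 2.995e+06 m/s = 2995 km/s.
vₐ = √(GM · (2/rₐ − 1/a)) = √(2.585e+20 · (2/5.63e+08 − 1/3.07855e+08)) m/s ≈ 2.804e+05 m/s = 280.4 km/s.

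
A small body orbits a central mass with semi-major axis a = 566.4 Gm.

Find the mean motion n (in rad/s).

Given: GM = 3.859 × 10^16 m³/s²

Convert to SI: a = 566.4 Gm = 5.664e+11 m.
n = √(GM / a³).
n = √(3.859e+16 / (5.664e+11)³) rad/s ≈ 4.608e-10 rad/s.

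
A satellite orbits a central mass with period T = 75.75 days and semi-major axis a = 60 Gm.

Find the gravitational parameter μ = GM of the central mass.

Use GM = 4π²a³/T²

Convert to SI: T = 75.75 days = 6.5448e+06 s; a = 60 Gm = 6e+10 m.
GM = 4π² · a³ / T².
GM = 4π² · (6e+10)³ / (6.5448e+06)² m³/s² ≈ 1.991e+20 m³/s² = 1.991 × 10^20 m³/s².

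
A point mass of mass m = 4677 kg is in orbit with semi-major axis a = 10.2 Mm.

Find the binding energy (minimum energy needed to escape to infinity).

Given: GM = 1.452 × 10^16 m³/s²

Convert to SI: a = 10.2 Mm = 1.02e+07 m.
Total orbital energy is E = −GMm/(2a); binding energy is E_bind = −E = GMm/(2a).
E_bind = 1.452e+16 · 4677 / (2 · 1.02e+07) J ≈ 3.329e+12 J = 3.329 TJ.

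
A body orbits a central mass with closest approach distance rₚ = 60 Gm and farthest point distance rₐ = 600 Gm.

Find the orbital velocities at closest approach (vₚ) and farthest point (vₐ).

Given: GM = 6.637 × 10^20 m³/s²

Convert to SI: rₚ = 60 Gm = 6e+10 m; rₐ = 600 Gm = 6e+11 m.
Use the vis-viva equation v² = GM(2/r − 1/a) with a = (rₚ + rₐ)/2 = (6e+10 + 6e+11)/2 = 3.3e+11 m.
vₚ = √(GM · (2/rₚ − 1/a)) = √(6.637e+20 · (2/6e+10 − 1/3.3e+11)) m/s ≈ 1.418e+05 m/s = 141.8 km/s.
vₐ = √(GM · (2/rₐ − 1/a)) = √(6.637e+20 · (2/6e+11 − 1/3.3e+11)) m/s ≈ 1.418e+04 m/s = 14.18 km/s.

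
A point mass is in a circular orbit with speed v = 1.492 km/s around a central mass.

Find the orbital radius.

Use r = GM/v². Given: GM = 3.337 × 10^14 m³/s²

Convert to SI: v = 1.492 km/s = 1492 m/s.
For a circular orbit, v² = GM / r, so r = GM / v².
r = 3.337e+14 / (1492)² m ≈ 1.499e+08 m = 149.9 Mm.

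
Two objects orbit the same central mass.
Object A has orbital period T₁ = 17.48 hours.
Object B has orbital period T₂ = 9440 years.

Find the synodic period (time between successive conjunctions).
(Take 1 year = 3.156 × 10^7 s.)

Convert to SI: T₁ = 17.48 hours = 62928 s; T₂ = 9440 years = 2.97926e+11 s.
T_syn = |T₁ · T₂ / (T₁ − T₂)|.
T_syn = |62928 · 2.97926e+11 / (62928 − 2.97926e+11)| s ≈ 6.293e+04 s = 17.48 hours.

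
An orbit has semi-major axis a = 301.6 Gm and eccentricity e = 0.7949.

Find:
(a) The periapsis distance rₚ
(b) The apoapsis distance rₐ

Convert to SI: a = 301.6 Gm = 3.016e+11 m.
(a) rₚ = a(1 − e) = 3.016e+11 · (1 − 0.7949) = 3.016e+11 · 0.2051 ≈ 6.186e+10 m = 61.86 Gm.
(b) rₐ = a(1 + e) = 3.016e+11 · (1 + 0.7949) = 3.016e+11 · 1.7949 ≈ 5.413e+11 m = 541.3 Gm.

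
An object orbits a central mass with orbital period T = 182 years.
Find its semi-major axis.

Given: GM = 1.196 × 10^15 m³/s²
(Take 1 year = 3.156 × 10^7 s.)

Convert to SI: T = 182 years = 5.74392e+09 s.
Invert Kepler's third law: a = (GM · T² / (4π²))^(1/3).
Substituting T = 5.74392e+09 s and GM = 1.196e+15 m³/s²:
a = (1.196e+15 · (5.74392e+09)² / (4π²))^(1/3) m
a ≈ 9.998e+10 m = 99.98 Gm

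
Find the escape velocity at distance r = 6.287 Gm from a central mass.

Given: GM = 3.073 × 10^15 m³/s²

Convert to SI: r = 6.287 Gm = 6.287e+09 m.
Escape velocity comes from setting total energy to zero: ½v² − GM/r = 0 ⇒ v_esc = √(2GM / r).
v_esc = √(2 · 3.073e+15 / 6.287e+09) m/s ≈ 988.7 m/s = 988.7 m/s.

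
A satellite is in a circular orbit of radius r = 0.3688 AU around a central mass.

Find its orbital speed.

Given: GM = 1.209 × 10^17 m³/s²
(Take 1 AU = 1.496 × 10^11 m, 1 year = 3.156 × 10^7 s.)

Convert to SI: r = 0.3688 AU = 5.51725e+10 m.
For a circular orbit, gravity supplies the centripetal force, so v = √(GM / r).
v = √(1.209e+17 / 5.51725e+10) m/s ≈ 1480 m/s = 0.3123 AU/year.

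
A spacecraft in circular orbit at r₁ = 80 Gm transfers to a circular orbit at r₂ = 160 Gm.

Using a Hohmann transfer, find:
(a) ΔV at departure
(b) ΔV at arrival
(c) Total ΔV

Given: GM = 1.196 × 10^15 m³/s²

Convert to SI: r₁ = 80 Gm = 8e+10 m; r₂ = 160 Gm = 1.6e+11 m.
Transfer semi-major axis: a_t = (r₁ + r₂)/2 = (8e+10 + 1.6e+11)/2 = 1.2e+11 m.
Circular speeds: v₁ = √(GM/r₁) = 122.27 m/s, v₂ = √(GM/r₂) = 86.4581 m/s.
Transfer speeds (vis-viva v² = GM(2/r − 1/a_t)): v₁ᵗ = 141.185 m/s, v₂ᵗ = 70.5927 m/s.
(a) ΔV₁ = |v₁ᵗ − v₁| ≈ 18.92 m/s = 18.92 m/s.
(b) ΔV₂ = |v₂ − v₂ᵗ| ≈ 15.87 m/s = 15.87 m/s.
(c) ΔV_total = ΔV₁ + ΔV₂ ≈ 34.78 m/s = 34.78 m/s.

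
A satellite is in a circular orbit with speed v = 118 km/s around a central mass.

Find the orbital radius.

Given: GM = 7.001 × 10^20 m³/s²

Convert to SI: v = 118 km/s = 118000 m/s.
For a circular orbit, v² = GM / r, so r = GM / v².
r = 7.001e+20 / (118000)² m ≈ 5.028e+10 m = 50.28 Gm.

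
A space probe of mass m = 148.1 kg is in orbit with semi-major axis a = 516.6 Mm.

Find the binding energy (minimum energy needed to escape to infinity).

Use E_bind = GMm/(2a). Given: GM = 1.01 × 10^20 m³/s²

Convert to SI: a = 516.6 Mm = 5.166e+08 m.
Total orbital energy is E = −GMm/(2a); binding energy is E_bind = −E = GMm/(2a).
E_bind = 1.01e+20 · 148.1 / (2 · 5.166e+08) J ≈ 1.448e+13 J = 14.48 TJ.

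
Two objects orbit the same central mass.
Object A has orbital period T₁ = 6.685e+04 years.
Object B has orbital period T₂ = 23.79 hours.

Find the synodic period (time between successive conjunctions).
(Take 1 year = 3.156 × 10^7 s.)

Convert to SI: T₁ = 6.685e+04 years = 2.10979e+12 s; T₂ = 23.79 hours = 85644 s.
T_syn = |T₁ · T₂ / (T₁ − T₂)|.
T_syn = |2.10979e+12 · 85644 / (2.10979e+12 − 85644)| s ≈ 8.564e+04 s = 23.79 hours.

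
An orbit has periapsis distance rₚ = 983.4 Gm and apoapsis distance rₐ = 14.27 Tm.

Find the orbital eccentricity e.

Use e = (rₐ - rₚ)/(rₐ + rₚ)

Convert to SI: rₚ = 983.4 Gm = 9.834e+11 m; rₐ = 14.27 Tm = 1.427e+13 m.
e = (rₐ − rₚ) / (rₐ + rₚ).
e = (1.427e+13 − 9.834e+11) / (1.427e+13 + 9.834e+11) = 1.32866e+13 / 1.52534e+13 ≈ 0.8711.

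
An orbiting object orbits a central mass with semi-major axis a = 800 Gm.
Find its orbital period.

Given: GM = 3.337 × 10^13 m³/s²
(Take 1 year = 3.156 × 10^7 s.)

Convert to SI: a = 800 Gm = 8e+11 m.
Kepler's third law: T = 2π √(a³ / GM).
Substituting a = 8e+11 m and GM = 3.337e+13 m³/s²:
T = 2π √((8e+11)³ / 3.337e+13) s
T ≈ 7.783e+11 s = 2.466e+04 years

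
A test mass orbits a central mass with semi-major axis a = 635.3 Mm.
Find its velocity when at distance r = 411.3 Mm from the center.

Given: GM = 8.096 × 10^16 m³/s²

Convert to SI: a = 635.3 Mm = 6.353e+08 m; r = 411.3 Mm = 4.113e+08 m.
Vis-viva: v = √(GM · (2/r − 1/a)).
2/r − 1/a = 2/4.113e+08 − 1/6.353e+08 = 3.28857e-09 m⁻¹.
v = √(8.096e+16 · 3.28857e-09) m/s ≈ 1.632e+04 m/s = 16.32 km/s.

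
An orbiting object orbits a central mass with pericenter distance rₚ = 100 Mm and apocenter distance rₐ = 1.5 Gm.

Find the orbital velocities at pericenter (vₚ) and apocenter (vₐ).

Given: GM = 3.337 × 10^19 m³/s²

Convert to SI: rₚ = 100 Mm = 1e+08 m; rₐ = 1.5 Gm = 1.5e+09 m.
Use the vis-viva equation v² = GM(2/r − 1/a) with a = (rₚ + rₐ)/2 = (1e+08 + 1.5e+09)/2 = 8e+08 m.
vₚ = √(GM · (2/rₚ − 1/a)) = √(3.337e+19 · (2/1e+08 − 1/8e+08)) m/s ≈ 7.91e+05 m/s = 791 km/s.
vₐ = √(GM · (2/rₐ − 1/a)) = √(3.337e+19 · (2/1.5e+09 − 1/8e+08)) m/s ≈ 5.273e+04 m/s = 52.73 km/s.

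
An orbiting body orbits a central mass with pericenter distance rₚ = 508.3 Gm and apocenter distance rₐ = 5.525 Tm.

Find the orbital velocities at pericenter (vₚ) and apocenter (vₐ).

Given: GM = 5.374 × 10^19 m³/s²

Convert to SI: rₚ = 508.3 Gm = 5.083e+11 m; rₐ = 5.525 Tm = 5.525e+12 m.
Use the vis-viva equation v² = GM(2/r − 1/a) with a = (rₚ + rₐ)/2 = (5.083e+11 + 5.525e+12)/2 = 3.01665e+12 m.
vₚ = √(GM · (2/rₚ − 1/a)) = √(5.374e+19 · (2/5.083e+11 − 1/3.01665e+12)) m/s ≈ 1.392e+04 m/s = 13.92 km/s.
vₐ = √(GM · (2/rₐ − 1/a)) = √(5.374e+19 · (2/5.525e+12 − 1/3.01665e+12)) m/s ≈ 1280 m/s = 1.28 km/s.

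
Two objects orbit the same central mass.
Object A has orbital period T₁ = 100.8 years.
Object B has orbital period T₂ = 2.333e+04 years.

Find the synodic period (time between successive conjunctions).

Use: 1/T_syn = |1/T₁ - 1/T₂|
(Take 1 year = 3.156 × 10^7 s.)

Convert to SI: T₁ = 100.8 years = 3.18125e+09 s; T₂ = 2.333e+04 years = 7.36295e+11 s.
T_syn = |T₁ · T₂ / (T₁ − T₂)|.
T_syn = |3.18125e+09 · 7.36295e+11 / (3.18125e+09 − 7.36295e+11)| s ≈ 3.195e+09 s = 101.2 years.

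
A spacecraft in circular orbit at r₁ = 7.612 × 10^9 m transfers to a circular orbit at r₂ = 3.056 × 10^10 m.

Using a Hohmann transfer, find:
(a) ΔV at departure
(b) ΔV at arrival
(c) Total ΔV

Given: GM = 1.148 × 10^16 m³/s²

Transfer semi-major axis: a_t = (r₁ + r₂)/2 = (7.612e+09 + 3.056e+10)/2 = 1.9086e+10 m.
Circular speeds: v₁ = √(GM/r₁) = 1228.07 m/s, v₂ = √(GM/r₂) = 612.907 m/s.
Transfer speeds (vis-viva v² = GM(2/r − 1/a_t)): v₁ᵗ = 1553.96 m/s, v₂ᵗ = 387.067 m/s.
(a) ΔV₁ = |v₁ᵗ − v₁| ≈ 325.9 m/s = 325.9 m/s.
(b) ΔV₂ = |v₂ − v₂ᵗ| ≈ 225.8 m/s = 225.8 m/s.
(c) ΔV_total = ΔV₁ + ΔV₂ ≈ 551.7 m/s = 551.7 m/s.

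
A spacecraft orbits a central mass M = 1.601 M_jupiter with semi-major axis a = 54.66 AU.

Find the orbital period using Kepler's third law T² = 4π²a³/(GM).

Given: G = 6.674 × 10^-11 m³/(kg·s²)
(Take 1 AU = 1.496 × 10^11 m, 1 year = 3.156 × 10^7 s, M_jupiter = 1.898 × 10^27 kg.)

Convert to SI: a = 54.66 AU = 8.17714e+12 m; M = 1.601 M_jupiter = 3.0387e+27 kg.
GM = G · M = 6.674e-11 · 3.0387e+27 = 2.02803e+17 m³/s².
Kepler's third law: T = 2π √(a³ / GM).
Substituting a = 8.17714e+12 m and GM = 2.02803e+17 m³/s²:
T = 2π √((8.17714e+12)³ / 2.02803e+17) s
T ≈ 3.262e+11 s = 1.034e+04 years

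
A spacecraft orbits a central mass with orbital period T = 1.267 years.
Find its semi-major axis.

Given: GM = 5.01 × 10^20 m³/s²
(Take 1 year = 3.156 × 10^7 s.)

Convert to SI: T = 1.267 years = 3.99865e+07 s.
Invert Kepler's third law: a = (GM · T² / (4π²))^(1/3).
Substituting T = 3.99865e+07 s and GM = 5.01e+20 m³/s²:
a = (5.01e+20 · (3.99865e+07)² / (4π²))^(1/3) m
a ≈ 2.728e+11 m = 2.728 × 10^11 m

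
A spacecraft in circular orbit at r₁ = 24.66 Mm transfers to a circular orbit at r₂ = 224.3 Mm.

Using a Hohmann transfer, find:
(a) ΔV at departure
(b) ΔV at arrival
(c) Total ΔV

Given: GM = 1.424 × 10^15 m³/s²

Convert to SI: r₁ = 24.66 Mm = 2.466e+07 m; r₂ = 224.3 Mm = 2.243e+08 m.
Transfer semi-major axis: a_t = (r₁ + r₂)/2 = (2.466e+07 + 2.243e+08)/2 = 1.2448e+08 m.
Circular speeds: v₁ = √(GM/r₁) = 7599.04 m/s, v₂ = √(GM/r₂) = 2519.65 m/s.
Transfer speeds (vis-viva v² = GM(2/r − 1/a_t)): v₁ᵗ = 10200.5 m/s, v₂ᵗ = 1121.47 m/s.
(a) ΔV₁ = |v₁ᵗ − v₁| ≈ 2602 m/s = 2.602 km/s.
(b) ΔV₂ = |v₂ − v₂ᵗ| ≈ 1398 m/s = 1.398 km/s.
(c) ΔV_total = ΔV₁ + ΔV₂ ≈ 4000 m/s = 4 km/s.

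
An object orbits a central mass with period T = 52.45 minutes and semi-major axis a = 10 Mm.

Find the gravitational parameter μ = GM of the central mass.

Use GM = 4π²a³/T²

Convert to SI: T = 52.45 minutes = 3147 s; a = 10 Mm = 1e+07 m.
GM = 4π² · a³ / T².
GM = 4π² · (1e+07)³ / (3147)² m³/s² ≈ 3.986e+15 m³/s² = 3.986 × 10^15 m³/s².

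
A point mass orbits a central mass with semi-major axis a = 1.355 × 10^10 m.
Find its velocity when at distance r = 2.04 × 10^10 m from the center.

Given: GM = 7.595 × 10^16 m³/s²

Vis-viva: v = √(GM · (2/r − 1/a)).
2/r − 1/a = 2/2.04e+10 − 1/1.355e+10 = 2.42385e-11 m⁻¹.
v = √(7.595e+16 · 2.42385e-11) m/s ≈ 1357 m/s = 1.357 km/s.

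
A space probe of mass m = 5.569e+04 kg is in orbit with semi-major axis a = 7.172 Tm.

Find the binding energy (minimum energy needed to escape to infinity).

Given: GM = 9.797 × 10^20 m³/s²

Convert to SI: a = 7.172 Tm = 7.172e+12 m.
Total orbital energy is E = −GMm/(2a); binding energy is E_bind = −E = GMm/(2a).
E_bind = 9.797e+20 · 5.569e+04 / (2 · 7.172e+12) J ≈ 3.804e+12 J = 3.804 TJ.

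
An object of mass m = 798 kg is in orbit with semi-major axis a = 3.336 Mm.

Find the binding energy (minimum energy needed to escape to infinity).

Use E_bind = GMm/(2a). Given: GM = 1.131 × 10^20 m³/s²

Convert to SI: a = 3.336 Mm = 3.336e+06 m.
Total orbital energy is E = −GMm/(2a); binding energy is E_bind = −E = GMm/(2a).
E_bind = 1.131e+20 · 798 / (2 · 3.336e+06) J ≈ 1.353e+16 J = 13.53 PJ.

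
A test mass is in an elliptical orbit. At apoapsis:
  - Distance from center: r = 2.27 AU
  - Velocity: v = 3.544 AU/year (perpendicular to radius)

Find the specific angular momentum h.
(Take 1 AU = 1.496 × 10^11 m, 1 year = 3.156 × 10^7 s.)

Convert to SI: r = 2.27 AU = 3.39592e+11 m; v = 3.544 AU/year = 16799.2 m/s.
With v perpendicular to r, h = r · v.
h = 3.39592e+11 · 16799.2 m²/s ≈ 5.705e+15 m²/s.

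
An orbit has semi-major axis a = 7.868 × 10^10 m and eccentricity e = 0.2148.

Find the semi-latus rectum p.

p = a (1 − e²).
p = 7.868e+10 · (1 − (0.2148)²) = 7.868e+10 · 0.953861 ≈ 7.505e+10 m = 7.505 × 10^10 m.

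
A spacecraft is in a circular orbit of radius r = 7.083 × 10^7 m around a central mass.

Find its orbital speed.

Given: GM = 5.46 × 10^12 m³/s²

For a circular orbit, gravity supplies the centripetal force, so v = √(GM / r).
v = √(5.46e+12 / 7.083e+07) m/s ≈ 277.6 m/s = 277.6 m/s.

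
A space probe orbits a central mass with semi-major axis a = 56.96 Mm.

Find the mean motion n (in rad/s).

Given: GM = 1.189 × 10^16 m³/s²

Convert to SI: a = 56.96 Mm = 5.696e+07 m.
n = √(GM / a³).
n = √(1.189e+16 / (5.696e+07)³) rad/s ≈ 0.0002537 rad/s.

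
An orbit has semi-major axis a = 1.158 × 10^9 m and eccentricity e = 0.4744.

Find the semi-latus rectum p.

p = a (1 − e²).
p = 1.158e+09 · (1 − (0.4744)²) = 1.158e+09 · 0.774945 ≈ 8.974e+08 m = 8.974 × 10^8 m.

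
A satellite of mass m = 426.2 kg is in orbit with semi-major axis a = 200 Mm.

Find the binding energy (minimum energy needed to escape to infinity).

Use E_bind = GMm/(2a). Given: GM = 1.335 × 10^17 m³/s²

Convert to SI: a = 200 Mm = 2e+08 m.
Total orbital energy is E = −GMm/(2a); binding energy is E_bind = −E = GMm/(2a).
E_bind = 1.335e+17 · 426.2 / (2 · 2e+08) J ≈ 1.422e+11 J = 142.2 GJ.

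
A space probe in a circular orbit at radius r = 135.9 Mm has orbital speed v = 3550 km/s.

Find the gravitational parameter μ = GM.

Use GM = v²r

Convert to SI: r = 135.9 Mm = 1.359e+08 m; v = 3550 km/s = 3.55e+06 m/s.
For a circular orbit v² = GM/r, so GM = v² · r.
GM = (3.55e+06)² · 1.359e+08 m³/s² ≈ 1.713e+21 m³/s² = 1.713 × 10^21 m³/s².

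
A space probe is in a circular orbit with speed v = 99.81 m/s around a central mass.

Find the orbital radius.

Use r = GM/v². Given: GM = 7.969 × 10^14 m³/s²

For a circular orbit, v² = GM / r, so r = GM / v².
r = 7.969e+14 / (99.81)² m ≈ 7.999e+10 m = 79.99 Gm.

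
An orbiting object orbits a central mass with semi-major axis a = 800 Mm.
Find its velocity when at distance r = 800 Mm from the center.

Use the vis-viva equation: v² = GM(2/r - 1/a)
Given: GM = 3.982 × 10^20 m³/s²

Convert to SI: a = 800 Mm = 8e+08 m; r = 800 Mm = 8e+08 m.
Vis-viva: v = √(GM · (2/r − 1/a)).
2/r − 1/a = 2/8e+08 − 1/8e+08 = 1.25e-09 m⁻¹.
v = √(3.982e+20 · 1.25e-09) m/s ≈ 7.055e+05 m/s = 705.5 km/s.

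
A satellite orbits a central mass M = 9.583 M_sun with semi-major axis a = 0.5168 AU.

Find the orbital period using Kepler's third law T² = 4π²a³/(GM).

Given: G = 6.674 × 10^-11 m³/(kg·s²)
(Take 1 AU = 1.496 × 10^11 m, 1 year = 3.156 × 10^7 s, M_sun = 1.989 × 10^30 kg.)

Convert to SI: a = 0.5168 AU = 7.73133e+10 m; M = 9.583 M_sun = 1.90606e+31 kg.
GM = G · M = 6.674e-11 · 1.90606e+31 = 1.2721e+21 m³/s².
Kepler's third law: T = 2π √(a³ / GM).
Substituting a = 7.73133e+10 m and GM = 1.2721e+21 m³/s²:
T = 2π √((7.73133e+10)³ / 1.2721e+21) s
T ≈ 3.787e+06 s = 0.12 years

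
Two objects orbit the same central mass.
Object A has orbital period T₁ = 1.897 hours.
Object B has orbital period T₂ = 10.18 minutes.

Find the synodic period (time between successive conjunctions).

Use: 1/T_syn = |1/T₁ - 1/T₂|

Convert to SI: T₁ = 1.897 hours = 6829.2 s; T₂ = 10.18 minutes = 610.8 s.
T_syn = |T₁ · T₂ / (T₁ − T₂)|.
T_syn = |6829.2 · 610.8 / (6829.2 − 610.8)| s ≈ 670.8 s = 11.18 minutes.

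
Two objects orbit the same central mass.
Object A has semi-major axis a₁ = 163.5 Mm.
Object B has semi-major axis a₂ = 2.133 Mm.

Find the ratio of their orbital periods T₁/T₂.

Convert to SI: a₁ = 163.5 Mm = 1.635e+08 m; a₂ = 2.133 Mm = 2.133e+06 m.
From Kepler's third law, (T₁/T₂)² = (a₁/a₂)³, so T₁/T₂ = (a₁/a₂)^(3/2).
a₁/a₂ = 1.635e+08 / 2.133e+06 = 76.6526.
T₁/T₂ = (76.6526)^(3/2) ≈ 671.1.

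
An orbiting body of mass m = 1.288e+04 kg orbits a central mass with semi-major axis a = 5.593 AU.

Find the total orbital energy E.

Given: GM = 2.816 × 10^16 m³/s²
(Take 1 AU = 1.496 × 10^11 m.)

Convert to SI: a = 5.593 AU = 8.36713e+11 m.
E = −GMm / (2a).
E = −2.816e+16 · 1.288e+04 / (2 · 8.36713e+11) J ≈ -2.167e+08 J = -216.7 MJ.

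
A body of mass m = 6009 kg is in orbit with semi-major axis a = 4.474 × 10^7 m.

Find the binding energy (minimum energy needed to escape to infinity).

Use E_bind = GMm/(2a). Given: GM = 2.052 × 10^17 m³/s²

Total orbital energy is E = −GMm/(2a); binding energy is E_bind = −E = GMm/(2a).
E_bind = 2.052e+17 · 6009 / (2 · 4.474e+07) J ≈ 1.378e+13 J = 13.78 TJ.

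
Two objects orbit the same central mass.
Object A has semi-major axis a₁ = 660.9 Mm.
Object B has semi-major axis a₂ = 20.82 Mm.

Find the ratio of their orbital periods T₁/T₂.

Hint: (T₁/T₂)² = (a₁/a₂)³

Convert to SI: a₁ = 660.9 Mm = 6.609e+08 m; a₂ = 20.82 Mm = 2.082e+07 m.
From Kepler's third law, (T₁/T₂)² = (a₁/a₂)³, so T₁/T₂ = (a₁/a₂)^(3/2).
a₁/a₂ = 6.609e+08 / 2.082e+07 = 31.7435.
T₁/T₂ = (31.7435)^(3/2) ≈ 178.8.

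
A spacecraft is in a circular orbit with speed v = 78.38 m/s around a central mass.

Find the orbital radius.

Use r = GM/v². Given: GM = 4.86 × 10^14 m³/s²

For a circular orbit, v² = GM / r, so r = GM / v².
r = 4.86e+14 / (78.38)² m ≈ 7.911e+10 m = 79.11 Gm.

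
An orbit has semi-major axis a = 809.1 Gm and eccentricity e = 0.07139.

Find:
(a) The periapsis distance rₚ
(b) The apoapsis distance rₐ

Convert to SI: a = 809.1 Gm = 8.091e+11 m.
(a) rₚ = a(1 − e) = 8.091e+11 · (1 − 0.07139) = 8.091e+11 · 0.92861 ≈ 7.513e+11 m = 751.3 Gm.
(b) rₐ = a(1 + e) = 8.091e+11 · (1 + 0.07139) = 8.091e+11 · 1.07139 ≈ 8.669e+11 m = 866.9 Gm.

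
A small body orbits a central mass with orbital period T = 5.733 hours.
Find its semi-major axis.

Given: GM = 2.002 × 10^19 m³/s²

Convert to SI: T = 5.733 hours = 20638.8 s.
Invert Kepler's third law: a = (GM · T² / (4π²))^(1/3).
Substituting T = 20638.8 s and GM = 2.002e+19 m³/s²:
a = (2.002e+19 · (20638.8)² / (4π²))^(1/3) m
a ≈ 6e+08 m = 600 Mm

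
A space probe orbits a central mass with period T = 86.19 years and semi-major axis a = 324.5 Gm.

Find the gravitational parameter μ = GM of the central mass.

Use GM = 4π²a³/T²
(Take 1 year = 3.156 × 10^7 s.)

Convert to SI: T = 86.19 years = 2.72016e+09 s; a = 324.5 Gm = 3.245e+11 m.
GM = 4π² · a³ / T².
GM = 4π² · (3.245e+11)³ / (2.72016e+09)² m³/s² ≈ 1.823e+17 m³/s² = 1.823 × 10^17 m³/s².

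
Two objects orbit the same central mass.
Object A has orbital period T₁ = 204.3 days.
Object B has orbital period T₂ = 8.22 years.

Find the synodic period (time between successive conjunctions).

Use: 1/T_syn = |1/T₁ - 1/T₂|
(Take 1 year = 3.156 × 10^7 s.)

Convert to SI: T₁ = 204.3 days = 1.76515e+07 s; T₂ = 8.22 years = 2.59423e+08 s.
T_syn = |T₁ · T₂ / (T₁ − T₂)|.
T_syn = |1.76515e+07 · 2.59423e+08 / (1.76515e+07 − 2.59423e+08)| s ≈ 1.894e+07 s = 219.2 days.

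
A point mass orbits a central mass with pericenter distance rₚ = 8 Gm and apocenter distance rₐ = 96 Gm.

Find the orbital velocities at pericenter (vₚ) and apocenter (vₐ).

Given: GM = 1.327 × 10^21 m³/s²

Convert to SI: rₚ = 8 Gm = 8e+09 m; rₐ = 96 Gm = 9.6e+10 m.
Use the vis-viva equation v² = GM(2/r − 1/a) with a = (rₚ + rₐ)/2 = (8e+09 + 9.6e+10)/2 = 5.2e+10 m.
vₚ = √(GM · (2/rₚ − 1/a)) = √(1.327e+21 · (2/8e+09 − 1/5.2e+10)) m/s ≈ 5.534e+05 m/s = 553.4 km/s.
vₐ = √(GM · (2/rₐ − 1/a)) = √(1.327e+21 · (2/9.6e+10 − 1/5.2e+10)) m/s ≈ 4.612e+04 m/s = 46.12 km/s.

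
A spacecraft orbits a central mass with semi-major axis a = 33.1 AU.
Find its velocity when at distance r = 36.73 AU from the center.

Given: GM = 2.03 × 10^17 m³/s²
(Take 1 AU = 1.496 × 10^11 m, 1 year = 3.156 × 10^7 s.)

Convert to SI: a = 33.1 AU = 4.95176e+12 m; r = 36.73 AU = 5.49481e+12 m.
Vis-viva: v = √(GM · (2/r − 1/a)).
2/r − 1/a = 2/5.49481e+12 − 1/4.95176e+12 = 1.62032e-13 m⁻¹.
v = √(2.03e+17 · 1.62032e-13) m/s ≈ 181.4 m/s = 0.03826 AU/year.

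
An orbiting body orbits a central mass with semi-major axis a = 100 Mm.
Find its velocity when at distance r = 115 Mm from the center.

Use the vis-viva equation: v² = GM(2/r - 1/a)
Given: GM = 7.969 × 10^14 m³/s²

Convert to SI: a = 100 Mm = 1e+08 m; r = 115 Mm = 1.15e+08 m.
Vis-viva: v = √(GM · (2/r − 1/a)).
2/r − 1/a = 2/1.15e+08 − 1/1e+08 = 7.3913e-09 m⁻¹.
v = √(7.969e+14 · 7.3913e-09) m/s ≈ 2427 m/s = 2.427 km/s.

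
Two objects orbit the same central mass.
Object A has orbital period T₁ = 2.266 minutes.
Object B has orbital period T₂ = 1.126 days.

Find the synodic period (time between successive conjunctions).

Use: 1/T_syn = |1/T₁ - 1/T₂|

Convert to SI: T₁ = 2.266 minutes = 135.96 s; T₂ = 1.126 days = 97286.4 s.
T_syn = |T₁ · T₂ / (T₁ − T₂)|.
T_syn = |135.96 · 97286.4 / (135.96 − 97286.4)| s ≈ 136.2 s = 2.269 minutes.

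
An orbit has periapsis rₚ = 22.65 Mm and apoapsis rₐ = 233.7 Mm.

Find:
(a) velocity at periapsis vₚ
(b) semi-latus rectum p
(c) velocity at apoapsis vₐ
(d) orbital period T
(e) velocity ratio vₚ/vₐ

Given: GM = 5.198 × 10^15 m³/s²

Convert to SI: rₚ = 22.65 Mm = 2.265e+07 m; rₐ = 233.7 Mm = 2.337e+08 m.
(a) With a = (rₚ + rₐ)/2 = 1.28175e+08 m, vₚ = √(GM (2/rₚ − 1/a)) = √(5.198e+15 · (2/2.265e+07 − 1/1.28175e+08)) m/s ≈ 2.046e+04 m/s
(b) From a = (rₚ + rₐ)/2 = 1.28175e+08 m and e = (rₐ − rₚ)/(rₐ + rₚ) = 0.823288, p = a(1 − e²) = 1.28175e+08 · (1 − (0.823288)²) ≈ 4.13e+07 m
(c) With a = (rₚ + rₐ)/2 = 1.28175e+08 m, vₐ = √(GM (2/rₐ − 1/a)) = √(5.198e+15 · (2/2.337e+08 − 1/1.28175e+08)) m/s ≈ 1983 m/s
(d) With a = (rₚ + rₐ)/2 = 1.28175e+08 m, T = 2π √(a³/GM) = 2π √((1.28175e+08)³/5.198e+15) s ≈ 1.265e+05 s
(e) Conservation of angular momentum (rₚvₚ = rₐvₐ) gives vₚ/vₐ = rₐ/rₚ = 2.337e+08/2.265e+07 ≈ 10.32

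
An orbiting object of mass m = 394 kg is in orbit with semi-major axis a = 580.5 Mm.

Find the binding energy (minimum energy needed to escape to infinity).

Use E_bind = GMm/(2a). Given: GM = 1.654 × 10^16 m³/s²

Convert to SI: a = 580.5 Mm = 5.805e+08 m.
Total orbital energy is E = −GMm/(2a); binding energy is E_bind = −E = GMm/(2a).
E_bind = 1.654e+16 · 394 / (2 · 5.805e+08) J ≈ 5.613e+09 J = 5.613 GJ.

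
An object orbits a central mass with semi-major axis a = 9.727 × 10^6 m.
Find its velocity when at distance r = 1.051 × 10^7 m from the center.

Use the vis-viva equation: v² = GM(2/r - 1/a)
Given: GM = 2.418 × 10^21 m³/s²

Vis-viva: v = √(GM · (2/r − 1/a)).
2/r − 1/a = 2/1.051e+07 − 1/9.727e+06 = 8.74883e-08 m⁻¹.
v = √(2.418e+21 · 8.74883e-08) m/s ≈ 1.454e+07 m/s = 1.454e+04 km/s.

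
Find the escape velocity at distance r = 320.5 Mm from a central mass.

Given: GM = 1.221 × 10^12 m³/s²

Convert to SI: r = 320.5 Mm = 3.205e+08 m.
Escape velocity comes from setting total energy to zero: ½v² − GM/r = 0 ⇒ v_esc = √(2GM / r).
v_esc = √(2 · 1.221e+12 / 3.205e+08) m/s ≈ 87.29 m/s = 87.29 m/s.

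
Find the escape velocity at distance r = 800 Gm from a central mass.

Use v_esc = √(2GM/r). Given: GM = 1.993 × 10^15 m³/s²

Convert to SI: r = 800 Gm = 8e+11 m.
Escape velocity comes from setting total energy to zero: ½v² − GM/r = 0 ⇒ v_esc = √(2GM / r).
v_esc = √(2 · 1.993e+15 / 8e+11) m/s ≈ 70.59 m/s = 70.59 m/s.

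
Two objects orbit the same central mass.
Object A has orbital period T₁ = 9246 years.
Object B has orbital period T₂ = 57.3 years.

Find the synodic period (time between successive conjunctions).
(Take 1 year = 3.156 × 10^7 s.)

Convert to SI: T₁ = 9246 years = 2.91804e+11 s; T₂ = 57.3 years = 1.80839e+09 s.
T_syn = |T₁ · T₂ / (T₁ − T₂)|.
T_syn = |2.91804e+11 · 1.80839e+09 / (2.91804e+11 − 1.80839e+09)| s ≈ 1.82e+09 s = 57.66 years.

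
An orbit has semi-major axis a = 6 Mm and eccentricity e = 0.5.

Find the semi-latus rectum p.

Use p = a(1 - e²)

Convert to SI: a = 6 Mm = 6e+06 m.
p = a (1 − e²).
p = 6e+06 · (1 − (0.5)²) = 6e+06 · 0.75 ≈ 4.5e+06 m = 4.5 Mm.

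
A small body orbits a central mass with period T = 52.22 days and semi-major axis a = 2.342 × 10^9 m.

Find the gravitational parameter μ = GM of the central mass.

Convert to SI: T = 52.22 days = 4.51181e+06 s.
GM = 4π² · a³ / T².
GM = 4π² · (2.342e+09)³ / (4.51181e+06)² m³/s² ≈ 2.491e+16 m³/s² = 2.491 × 10^16 m³/s².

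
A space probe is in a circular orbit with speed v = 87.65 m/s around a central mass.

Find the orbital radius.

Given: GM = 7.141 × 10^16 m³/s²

For a circular orbit, v² = GM / r, so r = GM / v².
r = 7.141e+16 / (87.65)² m ≈ 9.295e+12 m = 9.295 Tm.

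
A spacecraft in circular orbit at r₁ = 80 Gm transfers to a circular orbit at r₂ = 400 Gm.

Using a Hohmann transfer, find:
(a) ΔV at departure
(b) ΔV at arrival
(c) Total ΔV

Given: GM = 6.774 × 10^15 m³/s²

Convert to SI: r₁ = 80 Gm = 8e+10 m; r₂ = 400 Gm = 4e+11 m.
Transfer semi-major axis: a_t = (r₁ + r₂)/2 = (8e+10 + 4e+11)/2 = 2.4e+11 m.
Circular speeds: v₁ = √(GM/r₁) = 290.99 m/s, v₂ = √(GM/r₂) = 130.135 m/s.
Transfer speeds (vis-viva v² = GM(2/r − 1/a_t)): v₁ᵗ = 375.666 m/s, v₂ᵗ = 75.1332 m/s.
(a) ΔV₁ = |v₁ᵗ − v₁| ≈ 84.68 m/s = 84.68 m/s.
(b) ΔV₂ = |v₂ − v₂ᵗ| ≈ 55 m/s = 55 m/s.
(c) ΔV_total = ΔV₁ + ΔV₂ ≈ 139.7 m/s = 139.7 m/s.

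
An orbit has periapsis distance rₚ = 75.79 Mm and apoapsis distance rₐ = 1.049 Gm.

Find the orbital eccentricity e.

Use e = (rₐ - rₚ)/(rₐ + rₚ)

Convert to SI: rₚ = 75.79 Mm = 7.579e+07 m; rₐ = 1.049 Gm = 1.049e+09 m.
e = (rₐ − rₚ) / (rₐ + rₚ).
e = (1.049e+09 − 7.579e+07) / (1.049e+09 + 7.579e+07) = 9.7321e+08 / 1.12479e+09 ≈ 0.8652.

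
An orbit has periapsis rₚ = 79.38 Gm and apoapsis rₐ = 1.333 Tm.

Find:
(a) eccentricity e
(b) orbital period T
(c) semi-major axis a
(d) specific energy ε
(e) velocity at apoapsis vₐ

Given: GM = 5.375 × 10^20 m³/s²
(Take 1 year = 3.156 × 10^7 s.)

Convert to SI: rₚ = 79.38 Gm = 7.938e+10 m; rₐ = 1.333 Tm = 1.333e+12 m.
(a) e = (rₐ − rₚ)/(rₐ + rₚ) = (1.333e+12 − 7.938e+10)/(1.333e+12 + 7.938e+10) ≈ 0.8876
(b) With a = (rₚ + rₐ)/2 = 7.0619e+11 m, T = 2π √(a³/GM) = 2π √((7.0619e+11)³/5.375e+20) s ≈ 1.608e+08 s
(c) a = (rₚ + rₐ)/2 = (7.938e+10 + 1.333e+12)/2 ≈ 7.062e+11 m
(d) With a = (rₚ + rₐ)/2 = 7.0619e+11 m, ε = −GM/(2a) = −5.375e+20/(2 · 7.0619e+11) J/kg ≈ -3.806e+08 J/kg
(e) With a = (rₚ + rₐ)/2 = 7.0619e+11 m, vₐ = √(GM (2/rₐ − 1/a)) = √(5.375e+20 · (2/1.333e+12 − 1/7.0619e+11)) m/s ≈ 6732 m/s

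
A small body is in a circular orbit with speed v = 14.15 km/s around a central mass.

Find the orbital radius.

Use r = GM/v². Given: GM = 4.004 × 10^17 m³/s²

Convert to SI: v = 14.15 km/s = 14150 m/s.
For a circular orbit, v² = GM / r, so r = GM / v².
r = 4.004e+17 / (14150)² m ≈ 2e+09 m = 2 Gm.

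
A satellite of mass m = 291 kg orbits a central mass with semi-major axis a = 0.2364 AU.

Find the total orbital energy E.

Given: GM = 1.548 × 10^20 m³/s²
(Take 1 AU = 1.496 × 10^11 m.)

Convert to SI: a = 0.2364 AU = 3.53654e+10 m.
E = −GMm / (2a).
E = −1.548e+20 · 291 / (2 · 3.53654e+10) J ≈ -6.369e+11 J = -636.9 GJ.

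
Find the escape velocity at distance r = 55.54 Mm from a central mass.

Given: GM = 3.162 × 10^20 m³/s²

Convert to SI: r = 55.54 Mm = 5.554e+07 m.
Escape velocity comes from setting total energy to zero: ½v² − GM/r = 0 ⇒ v_esc = √(2GM / r).
v_esc = √(2 · 3.162e+20 / 5.554e+07) m/s ≈ 3.374e+06 m/s = 3374 km/s.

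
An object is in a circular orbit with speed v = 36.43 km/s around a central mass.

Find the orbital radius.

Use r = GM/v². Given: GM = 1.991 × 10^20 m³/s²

Convert to SI: v = 36.43 km/s = 36430 m/s.
For a circular orbit, v² = GM / r, so r = GM / v².
r = 1.991e+20 / (36430)² m ≈ 1.5e+11 m = 150 Gm.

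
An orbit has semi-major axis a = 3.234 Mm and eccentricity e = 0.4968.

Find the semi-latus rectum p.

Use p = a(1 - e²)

Convert to SI: a = 3.234 Mm = 3.234e+06 m.
p = a (1 − e²).
p = 3.234e+06 · (1 − (0.4968)²) = 3.234e+06 · 0.75319 ≈ 2.436e+06 m = 2.436 Mm.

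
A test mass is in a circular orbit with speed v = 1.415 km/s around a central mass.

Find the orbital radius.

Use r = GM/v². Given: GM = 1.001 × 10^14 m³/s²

Convert to SI: v = 1.415 km/s = 1415 m/s.
For a circular orbit, v² = GM / r, so r = GM / v².
r = 1.001e+14 / (1415)² m ≈ 4.999e+07 m = 49.99 Mm.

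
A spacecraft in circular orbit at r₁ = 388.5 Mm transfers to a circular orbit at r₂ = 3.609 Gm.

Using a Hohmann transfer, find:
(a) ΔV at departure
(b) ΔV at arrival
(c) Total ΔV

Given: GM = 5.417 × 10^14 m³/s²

Convert to SI: r₁ = 388.5 Mm = 3.885e+08 m; r₂ = 3.609 Gm = 3.609e+09 m.
Transfer semi-major axis: a_t = (r₁ + r₂)/2 = (3.885e+08 + 3.609e+09)/2 = 1.99875e+09 m.
Circular speeds: v₁ = √(GM/r₁) = 1180.82 m/s, v₂ = √(GM/r₂) = 387.424 m/s.
Transfer speeds (vis-viva v² = GM(2/r − 1/a_t)): v₁ᵗ = 1586.71 m/s, v₂ᵗ = 170.806 m/s.
(a) ΔV₁ = |v₁ᵗ − v₁| ≈ 405.9 m/s = 405.9 m/s.
(b) ΔV₂ = |v₂ − v₂ᵗ| ≈ 216.6 m/s = 216.6 m/s.
(c) ΔV_total = ΔV₁ + ΔV₂ ≈ 622.5 m/s = 622.5 m/s.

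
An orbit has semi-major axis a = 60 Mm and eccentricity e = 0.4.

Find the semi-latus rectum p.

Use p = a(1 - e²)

Convert to SI: a = 60 Mm = 6e+07 m.
p = a (1 − e²).
p = 6e+07 · (1 − (0.4)²) = 6e+07 · 0.84 ≈ 5.04e+07 m = 50.4 Mm.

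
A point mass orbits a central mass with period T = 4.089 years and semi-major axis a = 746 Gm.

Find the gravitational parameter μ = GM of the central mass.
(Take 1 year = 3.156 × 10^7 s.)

Convert to SI: T = 4.089 years = 1.29049e+08 s; a = 746 Gm = 7.46e+11 m.
GM = 4π² · a³ / T².
GM = 4π² · (7.46e+11)³ / (1.29049e+08)² m³/s² ≈ 9.842e+20 m³/s² = 9.842 × 10^20 m³/s².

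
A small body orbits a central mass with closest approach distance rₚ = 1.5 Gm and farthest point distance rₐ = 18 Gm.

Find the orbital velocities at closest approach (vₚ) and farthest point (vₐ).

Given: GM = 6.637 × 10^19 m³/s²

Convert to SI: rₚ = 1.5 Gm = 1.5e+09 m; rₐ = 18 Gm = 1.8e+10 m.
Use the vis-viva equation v² = GM(2/r − 1/a) with a = (rₚ + rₐ)/2 = (1.5e+09 + 1.8e+10)/2 = 9.75e+09 m.
vₚ = √(GM · (2/rₚ − 1/a)) = √(6.637e+19 · (2/1.5e+09 − 1/9.75e+09)) m/s ≈ 2.858e+05 m/s = 285.8 km/s.
vₐ = √(GM · (2/rₐ − 1/a)) = √(6.637e+19 · (2/1.8e+10 − 1/9.75e+09)) m/s ≈ 2.382e+04 m/s = 23.82 km/s.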